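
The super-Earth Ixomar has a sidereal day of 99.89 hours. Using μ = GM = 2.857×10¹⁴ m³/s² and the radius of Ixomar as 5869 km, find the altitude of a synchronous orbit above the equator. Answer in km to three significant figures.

T = 99.89 hours = 3.596×10⁵ s.
A synchronous orbit has period T, so by Kepler's third law a = (μT²/4π²)^(1/3).
μT²/4π² = 2.857×10¹⁴ × (3.596×10⁵)² / 39.48 = 9.358×10²³ m³.
a = 9.781×10⁷ m = 97814 km.
Altitude h = a − R = 97814 − 5869 = 91945 km.

h_sync ≈ 91900 km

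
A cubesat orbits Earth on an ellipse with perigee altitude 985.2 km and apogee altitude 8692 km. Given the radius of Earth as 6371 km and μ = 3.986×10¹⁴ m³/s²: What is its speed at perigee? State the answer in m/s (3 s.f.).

v ≈ 8530 m/s

r_p = 6371 + 985.2 = 7356.2 km = 7.3562×10⁶ m.
r_a = 6371 + 8692 = 15063 km = 1.5063×10⁷ m.
Semi-major axis a = (r_p + r_a)/2 = 11210 km = 1.121×10⁷ m.
Vis-viva: v² = μ(2/r − 1/a) = 3.986×10¹⁴ × (2.719×10⁻⁷ − 8.921×10⁻⁸) = 7.281×10⁷ m²/s².
v = 8533 m/s.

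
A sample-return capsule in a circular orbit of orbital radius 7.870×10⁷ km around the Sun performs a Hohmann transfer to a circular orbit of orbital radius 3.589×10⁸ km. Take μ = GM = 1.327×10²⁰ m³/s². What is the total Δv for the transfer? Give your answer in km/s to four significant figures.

r₁ = 7.870×10⁷ km = 7.870×10¹⁰ m.
r₂ = 3.589×10⁸ km = 3.589×10¹¹ m.
Transfer ellipse a_t = (r₁ + r₂)/2 = 2.188×10¹¹ m.
At r₁: circular v_c1 = √(μ/r₁) = 41060 m/s; transfer-perihelion v_p = √[μ(2/r₁ − 1/a_t)] = 52590 m/s.
Δv₁ = v_p − v_c1 = 11530 m/s.
At r₂: circular v_c2 = √(μ/r₂) = 19230 m/s; transfer-aphelion v_a = √[μ(2/r₂ − 1/a_t)] = 11530 m/s.
Δv₂ = v_c2 − v_a = 7696 m/s.
Total Δv = Δv₁ + Δv₂ = 19220 m/s = 19.22 km/s.

Δv_total ≈ 19.22 km/s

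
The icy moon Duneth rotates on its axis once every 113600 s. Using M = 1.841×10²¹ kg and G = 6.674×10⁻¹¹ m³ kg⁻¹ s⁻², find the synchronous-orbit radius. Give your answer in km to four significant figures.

r_sync ≈ 3425 km

μ = GM = 6.674×10⁻¹¹ × 1.841×10²¹ = 1.229×10¹¹ m³/s².
A synchronous orbit has period T, so by Kepler's third law a = (μT²/4π²)^(1/3).
μT²/4π² = 1.229×10¹¹ × (1.136×10⁵)² / 39.48 = 4.016×10¹⁹ m³.
a = 3.425×10⁶ m = 3424.6 km.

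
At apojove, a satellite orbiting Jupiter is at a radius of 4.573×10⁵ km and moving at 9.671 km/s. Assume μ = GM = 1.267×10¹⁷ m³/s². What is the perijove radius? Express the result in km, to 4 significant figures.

r_a = 4.573×10⁸ m.
Specific energy ε = v²/2 − μ/r = -2.303×10⁸ J/kg, so a = −μ/(2ε) = 2.751×10⁸ m.
The apsides satisfy r_p + r_a = 2a, so the perijove radius is 2a − r_a = 9.286×10⁷ m = 92859 km.

perijove radius ≈ 92860 km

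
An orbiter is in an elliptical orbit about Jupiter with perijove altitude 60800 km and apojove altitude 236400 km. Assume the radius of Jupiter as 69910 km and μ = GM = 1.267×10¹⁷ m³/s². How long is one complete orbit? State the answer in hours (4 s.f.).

r_p = 69910 + 60800 = 130710 km = 1.3071×10⁸ m.
r_a = 69910 + 236400 = 306310 km = 3.0631×10⁸ m.
Semi-major axis a = (r_p + r_a)/2 = (1.3071×10⁵ + 3.0631×10⁵)/2 = 2.1851×10⁵ km = 2.185×10⁸ m.
By Kepler's third law T = 2π√(a³/μ) = 2π × 9.074×10³ = 5.702×10⁴ s.
= 15.84 hours.

T ≈ 15.84 hours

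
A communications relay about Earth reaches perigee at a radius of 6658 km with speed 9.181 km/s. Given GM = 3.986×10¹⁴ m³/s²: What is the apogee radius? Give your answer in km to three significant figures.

apogee radius ≈ 15800 km

r_p = 6.658×10⁶ m.
Specific energy ε = v²/2 − μ/r = -1.772×10⁷ J/kg, so a = −μ/(2ε) = 1.125×10⁷ m.
The apsides satisfy r_p + r_a = 2a, so the apogee radius is 2a − r_p = 1.583×10⁷ m = 15833 km.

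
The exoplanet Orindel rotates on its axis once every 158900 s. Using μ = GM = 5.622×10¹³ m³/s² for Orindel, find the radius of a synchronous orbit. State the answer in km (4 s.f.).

r_sync ≈ 33010 km

A synchronous orbit has period T, so by Kepler's third law a = (μT²/4π²)^(1/3).
μT²/4π² = 5.622×10¹³ × (1.589×10⁵)² / 39.48 = 3.596×10²² m³.
a = 3.301×10⁷ m = 33006 km.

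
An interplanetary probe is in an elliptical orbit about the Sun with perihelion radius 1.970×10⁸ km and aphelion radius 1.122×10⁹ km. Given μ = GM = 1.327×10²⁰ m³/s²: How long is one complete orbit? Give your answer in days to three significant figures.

Semi-major axis a = (r_p + r_a)/2 = (1.9700×10⁸ + 1.1220×10⁹)/2 = 6.5950×10⁸ km = 6.595×10¹¹ m.
By Kepler's third law T = 2π√(a³/μ) = 2π × 4.649×10⁷ = 2.921×10⁸ s.
= 3381 days.

T ≈ 3380 days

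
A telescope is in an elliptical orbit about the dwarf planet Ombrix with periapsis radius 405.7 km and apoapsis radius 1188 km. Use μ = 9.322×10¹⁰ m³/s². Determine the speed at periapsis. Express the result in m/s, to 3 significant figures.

v ≈ 585 m/s

Semi-major axis a = (r_p + r_a)/2 = 796.85 km = 7.968×10⁵ m.
Vis-viva: v² = μ(2/r − 1/a) = 9.322×10¹⁰ × (4.930×10⁻⁶ − 1.255×10⁻⁶) = 3.426×10⁵ m²/s².
v = 585.3 m/s.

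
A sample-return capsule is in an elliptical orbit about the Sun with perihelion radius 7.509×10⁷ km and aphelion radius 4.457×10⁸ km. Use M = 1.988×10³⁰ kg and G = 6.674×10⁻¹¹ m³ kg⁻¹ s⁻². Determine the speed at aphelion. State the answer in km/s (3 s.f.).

v ≈ 9.27 km/s

μ = GM = 6.674×10⁻¹¹ × 1.988×10³⁰ = 1.327×10²⁰ m³/s².
Semi-major axis a = (r_p + r_a)/2 = 2.6040×10⁸ km = 2.604×10¹¹ m.
Vis-viva: v² = μ(2/r − 1/a) = 1.327×10²⁰ × (4.487×10⁻¹² − 3.840×10⁻¹²) = 8.584×10⁷ m²/s².
v = 9265 m/s = 9.265 km/s.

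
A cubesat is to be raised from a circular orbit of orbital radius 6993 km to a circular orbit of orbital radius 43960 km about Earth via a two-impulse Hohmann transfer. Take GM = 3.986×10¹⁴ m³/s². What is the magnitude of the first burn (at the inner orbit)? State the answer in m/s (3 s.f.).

Δv ≈ 2370 m/s

r₁ = 6993 km = 6.993×10⁶ m.
r₂ = 43960 km = 4.396×10⁷ m.
Transfer ellipse a_t = (r₁ + r₂)/2 = 2.548×10⁷ m.
At r₁: circular v_c1 = √(μ/r₁) = 7550 m/s; transfer-perigee v_p = √[μ(2/r₁ − 1/a_t)] = 9917 m/s.
Δv₁ = v_p − v_c1 = 2368 m/s.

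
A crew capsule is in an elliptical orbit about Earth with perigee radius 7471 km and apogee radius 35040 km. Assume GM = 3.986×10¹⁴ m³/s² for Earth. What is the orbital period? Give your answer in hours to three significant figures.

T ≈ 8.57 hours

Semi-major axis a = (r_p + r_a)/2 = (7471.0 + 35040)/2 = 21256 km = 2.126×10⁷ m.
By Kepler's third law T = 2π√(a³/μ) = 2π × 4.908×10³ = 3.084×10⁴ s.
= 8.567 hours.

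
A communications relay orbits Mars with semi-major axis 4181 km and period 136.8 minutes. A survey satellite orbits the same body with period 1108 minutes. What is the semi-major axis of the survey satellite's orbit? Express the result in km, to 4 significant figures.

a₂ ≈ 16860 km

Kepler's third law: a³ ∝ T², so a₂ = a₁ (T₂/T₁)^(2/3).
T₂/T₁ = 8.099, (T₂/T₁)^(2/3) = 4.033.
a₂ = 4181 × 4.033 = 16860 km.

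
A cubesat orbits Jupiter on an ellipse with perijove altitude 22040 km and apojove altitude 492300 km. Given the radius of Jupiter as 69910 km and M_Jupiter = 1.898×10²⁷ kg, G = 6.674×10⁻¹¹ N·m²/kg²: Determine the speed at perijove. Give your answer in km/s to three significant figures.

v ≈ 48.7 km/s

μ = GM = 6.674×10⁻¹¹ × 1.898×10²⁷ = 1.267×10¹⁷ m³/s².
r_p = 69910 + 22040 = 91950 km = 9.1950×10⁷ m.
r_a = 69910 + 492300 = 562210 km = 5.6221×10⁸ m.
Semi-major axis a = (r_p + r_a)/2 = 3.2708×10⁵ km = 3.271×10⁸ m.
Vis-viva: v² = μ(2/r − 1/a) = 1.267×10¹⁷ × (2.175×10⁻⁸ − 3.057×10⁻⁹) = 2.368×10⁹ m²/s².
v = 48660 m/s = 48.66 km/s.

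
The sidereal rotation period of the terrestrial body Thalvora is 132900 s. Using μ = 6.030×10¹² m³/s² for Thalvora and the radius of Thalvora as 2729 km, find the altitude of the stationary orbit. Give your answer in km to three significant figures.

A synchronous orbit has period T, so by Kepler's third law a = (μT²/4π²)^(1/3).
μT²/4π² = 6.030×10¹² × (1.329×10⁵)² / 39.48 = 2.698×10²¹ m³.
a = 1.392×10⁷ m = 13921 km.
Altitude h = a − R = 13921 − 2729 = 11192 km.

h_sync ≈ 11200 km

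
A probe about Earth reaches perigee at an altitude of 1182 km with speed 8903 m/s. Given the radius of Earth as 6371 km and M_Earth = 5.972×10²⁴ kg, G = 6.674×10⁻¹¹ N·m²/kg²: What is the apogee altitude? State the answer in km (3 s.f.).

μ = GM = 6.674×10⁻¹¹ × 5.972×10²⁴ = 3.986×10¹⁴ m³/s².
r_p = 6371 + 1182 = 7553.0 km = 7.553×10⁶ m.
Specific energy ε = v²/2 − μ/r = -1.314×10⁷ J/kg, so a = −μ/(2ε) = 1.517×10⁷ m.
The apsides satisfy r_p + r_a = 2a, so the apogee radius is 2a − r_p = 2.278×10⁷ m = 22784 km.
Apogee altitude = 22784 − 6371 = 16413 km.

apogee altitude ≈ 16400 km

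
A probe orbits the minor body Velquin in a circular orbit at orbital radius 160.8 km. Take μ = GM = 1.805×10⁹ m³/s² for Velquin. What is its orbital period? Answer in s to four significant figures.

T ≈ 9536 s

r = 160.8 km = 1.608×10⁵ m.
Kepler's third law: T = 2π√(r³/μ) = 2π√((1.608×10⁵)³ / 1.805×10⁹).
r³/μ = 2.303×10⁶ s², so T = 2π × 1.518×10³ = 9.536×10³ s.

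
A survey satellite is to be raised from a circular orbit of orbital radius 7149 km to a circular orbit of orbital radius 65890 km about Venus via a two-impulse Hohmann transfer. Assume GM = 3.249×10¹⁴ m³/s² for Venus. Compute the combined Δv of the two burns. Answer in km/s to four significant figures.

r₁ = 7149 km = 7.149×10⁶ m.
r₂ = 65890 km = 6.589×10⁷ m.
Transfer ellipse a_t = (r₁ + r₂)/2 = 3.652×10⁷ m.
At r₁: circular v_c1 = √(μ/r₁) = 6741 m/s; transfer-periapsis v_p = √[μ(2/r₁ − 1/a_t)] = 9055 m/s.
Δv₁ = v_p − v_c1 = 2314 m/s.
At r₂: circular v_c2 = √(μ/r₂) = 2221 m/s; transfer-apoapsis v_a = √[μ(2/r₂ − 1/a_t)] = 982.5 m/s.
Δv₂ = v_c2 − v_a = 1238 m/s.
Total Δv = Δv₁ + Δv₂ = 3552 m/s = 3.552 km/s.

Δv_total ≈ 3.552 km/s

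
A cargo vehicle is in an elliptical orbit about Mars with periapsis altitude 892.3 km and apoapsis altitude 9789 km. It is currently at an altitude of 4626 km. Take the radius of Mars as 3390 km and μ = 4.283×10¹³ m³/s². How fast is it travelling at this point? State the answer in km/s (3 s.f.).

r_p = 3390 + 892.3 = 4282.3 km = 4.2823×10⁶ m.
r_a = 3390 + 9789 = 13179 km = 1.3179×10⁷ m.
r = 3390 + 4626 = 8016.0 km = 8.016×10⁶ m.
Semi-major axis a = (r_p + r_a)/2 = 8730.6 km = 8.731×10⁶ m.
Vis-viva: v² = μ(2/r − 1/a) = 4.283×10¹³ × (2.495×10⁻⁷ − 1.145×10⁻⁷) = 5.780×10⁶ m²/s².
v = 2404 m/s = 2.404 km/s.

v ≈ 2.40 km/s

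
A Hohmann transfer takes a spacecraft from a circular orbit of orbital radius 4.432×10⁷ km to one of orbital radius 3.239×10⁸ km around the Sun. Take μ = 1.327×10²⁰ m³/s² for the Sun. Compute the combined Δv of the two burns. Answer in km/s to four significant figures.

r₁ = 4.432×10⁷ km = 4.432×10¹⁰ m.
r₂ = 3.239×10⁸ km = 3.239×10¹¹ m.
Transfer ellipse a_t = (r₁ + r₂)/2 = 1.841×10¹¹ m.
At r₁: circular v_c1 = √(μ/r₁) = 54720 m/s; transfer-perihelion v_p = √[μ(2/r₁ − 1/a_t)] = 72580 m/s.
Δv₁ = v_p − v_c1 = 17860 m/s.
At r₂: circular v_c2 = √(μ/r₂) = 20240 m/s; transfer-aphelion v_a = √[μ(2/r₂ − 1/a_t)] = 9931 m/s.
Δv₂ = v_c2 − v_a = 10310 m/s.
Total Δv = Δv₁ + Δv₂ = 28170 m/s = 28.17 km/s.

Δv_total ≈ 28.17 km/s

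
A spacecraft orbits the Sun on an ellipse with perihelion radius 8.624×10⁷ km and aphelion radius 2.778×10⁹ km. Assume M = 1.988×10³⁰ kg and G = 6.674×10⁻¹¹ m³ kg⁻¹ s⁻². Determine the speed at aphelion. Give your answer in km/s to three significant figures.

v ≈ 1.70 km/s

μ = GM = 6.674×10⁻¹¹ × 1.988×10³⁰ = 1.327×10²⁰ m³/s².
Semi-major axis a = (r_p + r_a)/2 = 1.4321×10⁹ km = 1.432×10¹² m.
Vis-viva: v² = μ(2/r − 1/a) = 1.327×10²⁰ × (7.199×10⁻¹³ − 6.983×10⁻¹³) = 2.876×10⁶ m²/s².
v = 1696 m/s = 1.696 km/s.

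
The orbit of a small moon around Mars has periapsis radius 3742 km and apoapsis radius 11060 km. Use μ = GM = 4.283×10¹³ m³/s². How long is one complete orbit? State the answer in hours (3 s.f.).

T ≈ 5.37 hours

Semi-major axis a = (r_p + r_a)/2 = (3742.0 + 11060)/2 = 7401.0 km = 7.401×10⁶ m.
By Kepler's third law T = 2π√(a³/μ) = 2π × 3.077×10³ = 1.933×10⁴ s.
= 5.370 hours.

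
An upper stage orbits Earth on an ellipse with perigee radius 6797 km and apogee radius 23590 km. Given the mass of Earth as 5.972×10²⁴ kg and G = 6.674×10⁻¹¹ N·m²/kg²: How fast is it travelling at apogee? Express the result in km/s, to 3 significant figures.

v ≈ 2.75 km/s

μ = GM = 6.674×10⁻¹¹ × 5.972×10²⁴ = 3.986×10¹⁴ m³/s².
Semi-major axis a = (r_p + r_a)/2 = 15194 km = 1.519×10⁷ m.
Vis-viva: v² = μ(2/r − 1/a) = 3.986×10¹⁴ × (8.478×10⁻⁸ − 6.582×10⁻⁸) = 7.559×10⁶ m²/s².
v = 2749 m/s = 2.749 km/s.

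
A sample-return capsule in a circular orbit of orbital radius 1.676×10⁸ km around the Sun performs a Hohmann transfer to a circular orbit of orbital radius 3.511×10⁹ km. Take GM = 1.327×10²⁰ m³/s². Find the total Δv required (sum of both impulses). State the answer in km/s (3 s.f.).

Δv_total ≈ 15.0 km/s

r₁ = 1.676×10⁸ km = 1.676×10¹¹ m.
r₂ = 3.511×10⁹ km = 3.511×10¹² m.
Transfer ellipse a_t = (r₁ + r₂)/2 = 1.839×10¹² m.
At r₁: circular v_c1 = √(μ/r₁) = 28140 m/s; transfer-perihelion v_p = √[μ(2/r₁ − 1/a_t)] = 38880 m/s.
Δv₁ = v_p − v_c1 = 10740 m/s.
At r₂: circular v_c2 = √(μ/r₂) = 6148 m/s; transfer-aphelion v_a = √[μ(2/r₂ − 1/a_t)] = 1856 m/s.
Δv₂ = v_c2 − v_a = 4292 m/s.
Total Δv = Δv₁ + Δv₂ = 15030 m/s = 15.03 km/s.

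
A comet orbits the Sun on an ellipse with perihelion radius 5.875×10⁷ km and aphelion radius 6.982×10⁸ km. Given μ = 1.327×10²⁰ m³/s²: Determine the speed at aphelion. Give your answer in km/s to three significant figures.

v ≈ 5.43 km/s

Semi-major axis a = (r_p + r_a)/2 = 3.7848×10⁸ km = 3.785×10¹¹ m.
Vis-viva: v² = μ(2/r − 1/a) = 1.327×10²⁰ × (2.865×10⁻¹² − 2.642×10⁻¹²) = 2.950×10⁷ m²/s².
v = 5432 m/s = 5.432 km/s.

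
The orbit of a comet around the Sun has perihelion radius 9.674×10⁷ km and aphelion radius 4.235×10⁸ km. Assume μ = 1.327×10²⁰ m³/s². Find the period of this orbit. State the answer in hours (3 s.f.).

Semi-major axis a = (r_p + r_a)/2 = (9.6740×10⁷ + 4.2350×10⁸)/2 = 2.6012×10⁸ km = 2.601×10¹¹ m.
By Kepler's third law T = 2π√(a³/μ) = 2π × 1.152×10⁷ = 7.236×10⁷ s.
= 20100 hours.

T ≈ 20100 hours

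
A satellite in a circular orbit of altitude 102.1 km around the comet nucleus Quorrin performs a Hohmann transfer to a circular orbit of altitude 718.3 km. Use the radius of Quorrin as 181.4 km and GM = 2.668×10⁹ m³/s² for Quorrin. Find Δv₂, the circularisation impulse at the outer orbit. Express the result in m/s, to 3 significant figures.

Δv ≈ 16.8 m/s

r₁ = 181.4 + 102.1 = 283.50 km = 2.8350×10⁵ m.
r₂ = 181.4 + 718.3 = 899.70 km = 8.9970×10⁵ m.
Transfer ellipse a_t = (r₁ + r₂)/2 = 5.916×10⁵ m.
At r₁: circular v_c1 = √(μ/r₁) = 97.01 m/s; transfer-periapsis v_p = √[μ(2/r₁ − 1/a_t)] = 119.6 m/s.
At r₂: circular v_c2 = √(μ/r₂) = 54.46 m/s; transfer-apoapsis v_a = √[μ(2/r₂ − 1/a_t)] = 37.70 m/s.
Δv₂ = v_c2 − v_a = 16.76 m/s.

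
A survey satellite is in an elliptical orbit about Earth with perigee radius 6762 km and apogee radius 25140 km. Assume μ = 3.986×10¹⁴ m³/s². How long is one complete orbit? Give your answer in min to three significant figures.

Semi-major axis a = (r_p + r_a)/2 = (6762.0 + 25140)/2 = 15951 km = 1.595×10⁷ m.
By Kepler's third law T = 2π√(a³/μ) = 2π × 3.191×10³ = 2.005×10⁴ s.
= 334.2 min.

T ≈ 334 min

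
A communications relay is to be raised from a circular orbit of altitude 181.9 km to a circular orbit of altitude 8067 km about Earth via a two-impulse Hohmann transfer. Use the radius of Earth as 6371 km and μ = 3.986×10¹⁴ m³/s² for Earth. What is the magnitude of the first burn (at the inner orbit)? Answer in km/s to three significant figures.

Δv ≈ 1.35 km/s

r₁ = 6371 + 181.9 = 6552.9 km = 6.5529×10⁶ m.
r₂ = 6371 + 8067 = 14438 km = 1.4438×10⁷ m.
Transfer ellipse a_t = (r₁ + r₂)/2 = 1.050×10⁷ m.
At r₁: circular v_c1 = √(μ/r₁) = 7799 m/s; transfer-perigee v_p = √[μ(2/r₁ − 1/a_t)] = 9148 m/s.
Δv₁ = v_p − v_c1 = 1348 m/s.
= 1.348 km/s.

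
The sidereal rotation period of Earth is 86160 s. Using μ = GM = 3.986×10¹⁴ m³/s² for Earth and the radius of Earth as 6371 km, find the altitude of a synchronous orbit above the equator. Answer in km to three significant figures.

h_sync ≈ 35800 km

A synchronous orbit has period T, so by Kepler's third law a = (μT²/4π²)^(1/3).
μT²/4π² = 3.986×10¹⁴ × (8.616×10⁴)² / 39.48 = 7.495×10²² m³.
a = 4.216×10⁷ m = 42163 km.
Altitude h = a − R = 42163 − 6371 = 35792 km.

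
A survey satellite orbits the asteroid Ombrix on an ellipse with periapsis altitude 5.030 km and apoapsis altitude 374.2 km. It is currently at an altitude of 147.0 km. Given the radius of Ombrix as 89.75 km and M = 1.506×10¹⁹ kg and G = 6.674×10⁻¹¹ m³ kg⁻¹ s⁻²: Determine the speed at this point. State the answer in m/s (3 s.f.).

μ = GM = 6.674×10⁻¹¹ × 1.506×10¹⁹ = 1.005×10⁹ m³/s².
r_p = 89.75 + 5.030 = 94.780 km = 9.4780×10⁴ m.
r_a = 89.75 + 374.2 = 463.95 km = 4.6395×10⁵ m.
r = 89.75 + 147.0 = 236.75 km = 2.368×10⁵ m.
Semi-major axis a = (r_p + r_a)/2 = 279.37 km = 2.794×10⁵ m.
Vis-viva: v² = μ(2/r − 1/a) = 1.005×10⁹ × (8.448×10⁻⁶ − 3.580×10⁻⁶) = 4.893×10³ m²/s².
v = 69.95 m/s.

v ≈ 70.0 m/s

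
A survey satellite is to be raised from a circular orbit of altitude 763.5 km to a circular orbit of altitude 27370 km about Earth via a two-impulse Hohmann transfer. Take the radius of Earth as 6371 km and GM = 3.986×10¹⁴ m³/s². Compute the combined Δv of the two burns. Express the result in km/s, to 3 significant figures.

Δv_total ≈ 3.54 km/s

r₁ = 6371 + 763.5 = 7134.5 km = 7.1345×10⁶ m.
r₂ = 6371 + 27370 = 33741 km = 3.3741×10⁷ m.
Transfer ellipse a_t = (r₁ + r₂)/2 = 2.044×10⁷ m.
At r₁: circular v_c1 = √(μ/r₁) = 7475 m/s; transfer-perigee v_p = √[μ(2/r₁ − 1/a_t)] = 9604 m/s.
Δv₁ = v_p − v_c1 = 2129 m/s.
At r₂: circular v_c2 = √(μ/r₂) = 3437 m/s; transfer-apogee v_a = √[μ(2/r₂ − 1/a_t)] = 2031 m/s.
Δv₂ = v_c2 − v_a = 1406 m/s.
Total Δv = Δv₁ + Δv₂ = 3536 m/s = 3.536 km/s.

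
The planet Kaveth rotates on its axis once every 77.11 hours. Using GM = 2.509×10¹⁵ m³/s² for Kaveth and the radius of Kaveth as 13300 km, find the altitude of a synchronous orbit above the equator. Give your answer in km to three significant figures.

h_sync ≈ 1.57×10⁵ km

T = 77.11 hours = 2.776×10⁵ s.
A synchronous orbit has period T, so by Kepler's third law a = (μT²/4π²)^(1/3).
μT²/4π² = 2.509×10¹⁵ × (2.776×10⁵)² / 39.48 = 4.897×10²⁴ m³.
a = 1.698×10⁸ m = 1.6982×10⁵ km.
Altitude h = a − R = 1.6982×10⁵ − 13300 = 1.5652×10⁵ km.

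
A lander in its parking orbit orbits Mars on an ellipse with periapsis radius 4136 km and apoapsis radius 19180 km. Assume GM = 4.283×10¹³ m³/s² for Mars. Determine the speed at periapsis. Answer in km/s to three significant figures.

v ≈ 4.13 km/s

Semi-major axis a = (r_p + r_a)/2 = 11658 km = 1.166×10⁷ m.
Vis-viva: v² = μ(2/r − 1/a) = 4.283×10¹³ × (4.836×10⁻⁷ − 8.578×10⁻⁸) = 1.704×10⁷ m²/s².
v = 4128 m/s = 4.128 km/s.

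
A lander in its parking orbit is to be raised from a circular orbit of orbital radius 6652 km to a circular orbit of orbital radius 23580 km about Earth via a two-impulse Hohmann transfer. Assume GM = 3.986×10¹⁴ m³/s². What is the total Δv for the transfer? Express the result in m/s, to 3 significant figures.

r₁ = 6652 km = 6.652×10⁶ m.
r₂ = 23580 km = 2.358×10⁷ m.
Transfer ellipse a_t = (r₁ + r₂)/2 = 1.512×10⁷ m.
At r₁: circular v_c1 = √(μ/r₁) = 7741 m/s; transfer-perigee v_p = √[μ(2/r₁ − 1/a_t)] = 9668 m/s.
Δv₁ = v_p − v_c1 = 1927 m/s.
At r₂: circular v_c2 = √(μ/r₂) = 4111 m/s; transfer-apogee v_a = √[μ(2/r₂ − 1/a_t)] = 2727 m/s.
Δv₂ = v_c2 − v_a = 1384 m/s.
Total Δv = Δv₁ + Δv₂ = 3311 m/s.

Δv_total ≈ 3310 m/s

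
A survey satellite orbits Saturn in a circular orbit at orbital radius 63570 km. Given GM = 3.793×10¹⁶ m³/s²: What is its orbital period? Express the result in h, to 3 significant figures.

r = 63570 km = 6.357×10⁷ m.
Kepler's third law: T = 2π√(r³/μ) = 2π√((6.357×10⁷)³ / 3.793×10¹⁶).
r³/μ = 6.773×10⁶ s², so T = 2π × 2.602×10³ = 1.635×10⁴ s.
Converting: 1.635×10⁴ s ÷ 3600 = 4.542 h.

T ≈ 4.54 h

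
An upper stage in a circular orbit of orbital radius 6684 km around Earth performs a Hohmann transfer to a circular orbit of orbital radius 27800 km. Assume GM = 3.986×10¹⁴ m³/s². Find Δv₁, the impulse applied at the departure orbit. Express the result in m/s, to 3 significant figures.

Δv ≈ 2080 m/s

r₁ = 6684 km = 6.684×10⁶ m.
r₂ = 27800 km = 2.780×10⁷ m.
Transfer ellipse a_t = (r₁ + r₂)/2 = 1.724×10⁷ m.
At r₁: circular v_c1 = √(μ/r₁) = 7722 m/s; transfer-perigee v_p = √[μ(2/r₁ − 1/a_t)] = 9806 m/s.
Δv₁ = v_p − v_c1 = 2083 m/s.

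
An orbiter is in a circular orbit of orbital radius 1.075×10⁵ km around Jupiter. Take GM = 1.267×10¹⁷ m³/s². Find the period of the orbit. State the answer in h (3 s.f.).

r = 1.075×10⁵ km = 1.075×10⁸ m.
Kepler's third law: T = 2π√(r³/μ) = 2π√((1.075×10⁸)³ / 1.267×10¹⁷).
r³/μ = 9.805×10⁶ s², so T = 2π × 3.131×10³ = 1.967×10⁴ s.
Converting: 1.967×10⁴ s ÷ 3600 = 5.465 h.

T ≈ 5.47 h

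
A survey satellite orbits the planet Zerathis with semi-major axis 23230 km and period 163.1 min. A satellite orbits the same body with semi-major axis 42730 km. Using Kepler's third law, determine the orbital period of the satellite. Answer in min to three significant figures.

Kepler's third law: T² ∝ a³, so T₂ = T₁ (a₂/a₁)^(3/2).
a₂/a₁ = 1.839, (a₂/a₁)^(3/2) = 2.495.
T₂ = 163.1 × 2.495 = 406.9 min.

T₂ ≈ 407 min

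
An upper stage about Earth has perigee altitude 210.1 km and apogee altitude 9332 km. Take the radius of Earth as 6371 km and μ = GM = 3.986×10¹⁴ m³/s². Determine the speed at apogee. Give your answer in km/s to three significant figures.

r_p = 6371 + 210.1 = 6581.1 km = 6.5811×10⁶ m.
r_a = 6371 + 9332 = 15703 km = 1.5703×10⁷ m.
Semi-major axis a = (r_p + r_a)/2 = 11142 km = 1.114×10⁷ m.
Vis-viva: v² = μ(2/r − 1/a) = 3.986×10¹⁴ × (1.274×10⁻⁷ − 8.975×10⁻⁸) = 1.499×10⁷ m²/s².
v = 3872 m/s = 3.872 km/s.

v ≈ 3.87 km/s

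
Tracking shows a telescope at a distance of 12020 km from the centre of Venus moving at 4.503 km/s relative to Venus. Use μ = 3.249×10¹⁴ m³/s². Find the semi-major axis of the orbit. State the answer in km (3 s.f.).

a ≈ 9620 km

r = 1.202×10⁷ m.
Vis-viva rearranged: 1/a = 2/r − v²/μ = 1.664×10⁻⁷ − 6.241×10⁻⁸ = 1.040×10⁻⁷ m⁻¹.
a = 9.617×10⁶ m = 9617.3 km.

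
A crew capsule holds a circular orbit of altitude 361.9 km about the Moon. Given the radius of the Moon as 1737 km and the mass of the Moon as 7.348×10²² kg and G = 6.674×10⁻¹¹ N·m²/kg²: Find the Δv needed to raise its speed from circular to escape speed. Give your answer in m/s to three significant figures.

μ = GM = 6.674×10⁻¹¹ × 7.348×10²² = 4.904×10¹² m³/s².
r = 1737 + 361.9 = 2098.9 km = 2.0989×10⁶ m.
Circular speed v_c = √(μ/r) = 1529 m/s.
Escape speed v_esc = √(2μ/r) = √2 × v_c = 2162 m/s.
Δv = v_esc − v_c = 633.1 m/s.

Δv ≈ 633 m/s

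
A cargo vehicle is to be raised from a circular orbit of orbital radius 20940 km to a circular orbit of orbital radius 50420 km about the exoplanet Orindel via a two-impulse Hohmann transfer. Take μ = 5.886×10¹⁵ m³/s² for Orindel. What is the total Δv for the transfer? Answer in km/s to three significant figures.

r₁ = 20940 km = 2.094×10⁷ m.
r₂ = 50420 km = 5.042×10⁷ m.
Transfer ellipse a_t = (r₁ + r₂)/2 = 3.568×10⁷ m.
At r₁: circular v_c1 = √(μ/r₁) = 16770 m/s; transfer-periapsis v_p = √[μ(2/r₁ − 1/a_t)] = 19930 m/s.
Δv₁ = v_p − v_c1 = 3164 m/s.
At r₂: circular v_c2 = √(μ/r₂) = 10800 m/s; transfer-apoapsis v_a = √[μ(2/r₂ − 1/a_t)] = 8277 m/s.
Δv₂ = v_c2 − v_a = 2527 m/s.
Total Δv = Δv₁ + Δv₂ = 5692 m/s = 5.692 km/s.

Δv_total ≈ 5.69 km/s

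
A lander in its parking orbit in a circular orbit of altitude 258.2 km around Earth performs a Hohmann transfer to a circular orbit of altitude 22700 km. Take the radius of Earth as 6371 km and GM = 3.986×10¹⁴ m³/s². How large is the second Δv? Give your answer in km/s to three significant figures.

Δv ≈ 1.45 km/s

r₁ = 6371 + 258.2 = 6629.2 km = 6.6292×10⁶ m.
r₂ = 6371 + 22700 = 29071 km = 2.9071×10⁷ m.
Transfer ellipse a_t = (r₁ + r₂)/2 = 1.785×10⁷ m.
At r₁: circular v_c1 = √(μ/r₁) = 7754 m/s; transfer-perigee v_p = √[μ(2/r₁ − 1/a_t)] = 9896 m/s.
At r₂: circular v_c2 = √(μ/r₂) = 3703 m/s; transfer-apogee v_a = √[μ(2/r₂ − 1/a_t)] = 2257 m/s.
Δv₂ = v_c2 − v_a = 1446 m/s.
= 1.446 km/s.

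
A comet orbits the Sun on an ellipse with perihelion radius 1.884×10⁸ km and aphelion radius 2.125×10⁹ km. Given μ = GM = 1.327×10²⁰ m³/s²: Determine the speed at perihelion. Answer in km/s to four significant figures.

Semi-major axis a = (r_p + r_a)/2 = 1.1567×10⁹ km = 1.157×10¹² m.
Vis-viva: v² = μ(2/r − 1/a) = 1.327×10²⁰ × (1.062×10⁻¹¹ − 8.645×10⁻¹³) = 1.294×10⁹ m²/s².
v = 35970 m/s = 35.97 km/s.

v ≈ 35.97 km/s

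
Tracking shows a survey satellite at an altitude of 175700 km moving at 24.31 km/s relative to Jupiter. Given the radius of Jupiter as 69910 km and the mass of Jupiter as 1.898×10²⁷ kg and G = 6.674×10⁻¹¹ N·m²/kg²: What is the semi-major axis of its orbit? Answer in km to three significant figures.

a ≈ 2.88×10⁵ km

μ = GM = 6.674×10⁻¹¹ × 1.898×10²⁷ = 1.267×10¹⁷ m³/s².
r = 69910 + 175700 = 2.4561×10⁵ km = 2.456×10⁸ m.
Specific orbital energy ε = v²/2 − μ/r = (24310)²/2 − 1.267×10¹⁷/2.456×10⁸ = -2.203×10⁸ J/kg.
Since ε = −μ/(2a), a = −μ/(2ε) = 2.876×10⁸ m = 2.8755×10⁵ km.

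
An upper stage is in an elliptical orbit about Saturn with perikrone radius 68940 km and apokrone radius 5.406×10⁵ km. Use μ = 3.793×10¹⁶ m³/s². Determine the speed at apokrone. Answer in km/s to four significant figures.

v ≈ 3.984 km/s

Semi-major axis a = (r_p + r_a)/2 = 3.0477×10⁵ km = 3.048×10⁸ m.
Vis-viva: v² = μ(2/r − 1/a) = 3.793×10¹⁶ × (3.700×10⁻⁹ − 3.281×10⁻⁹) = 1.587×10⁷ m²/s².
v = 3984 m/s = 3.984 km/s.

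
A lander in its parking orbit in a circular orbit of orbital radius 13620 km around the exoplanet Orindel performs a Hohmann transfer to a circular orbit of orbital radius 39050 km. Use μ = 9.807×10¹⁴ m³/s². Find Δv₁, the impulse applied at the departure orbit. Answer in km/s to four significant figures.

r₁ = 13620 km = 1.362×10⁷ m.
r₂ = 39050 km = 3.905×10⁷ m.
Transfer ellipse a_t = (r₁ + r₂)/2 = 2.634×10⁷ m.
At r₁: circular v_c1 = √(μ/r₁) = 8486 m/s; transfer-periapsis v_p = √[μ(2/r₁ − 1/a_t)] = 10330 m/s.
Δv₁ = v_p − v_c1 = 1847 m/s.
= 1.847 km/s.

Δv ≈ 1.847 km/s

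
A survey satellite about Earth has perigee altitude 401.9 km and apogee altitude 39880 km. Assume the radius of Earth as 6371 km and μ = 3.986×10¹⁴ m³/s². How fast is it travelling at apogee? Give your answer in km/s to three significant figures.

r_p = 6371 + 401.9 = 6772.9 km = 6.7729×10⁶ m.
r_a = 6371 + 39880 = 46251 km = 4.6251×10⁷ m.
Semi-major axis a = (r_p + r_a)/2 = 26512 km = 2.651×10⁷ m.
Vis-viva: v² = μ(2/r − 1/a) = 3.986×10¹⁴ × (4.324×10⁻⁸ − 3.772×10⁻⁸) = 2.202×10⁶ m²/s².
v = 1484 m/s = 1.484 km/s.

v ≈ 1.48 km/s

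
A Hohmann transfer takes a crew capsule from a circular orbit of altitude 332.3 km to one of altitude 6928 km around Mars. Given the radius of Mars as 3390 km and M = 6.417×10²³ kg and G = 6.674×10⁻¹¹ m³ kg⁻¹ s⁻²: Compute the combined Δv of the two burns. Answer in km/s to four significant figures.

μ = GM = 6.674×10⁻¹¹ × 6.417×10²³ = 4.283×10¹³ m³/s².
r₁ = 3390 + 332.3 = 3722.3 km = 3.7223×10⁶ m.
r₂ = 3390 + 6928 = 10318 km = 1.0318×10⁷ m.
Transfer ellipse a_t = (r₁ + r₂)/2 = 7.020×10⁶ m.
At r₁: circular v_c1 = √(μ/r₁) = 3392 m/s; transfer-periapsis v_p = √[μ(2/r₁ − 1/a_t)] = 4112 m/s.
Δv₁ = v_p − v_c1 = 720.3 m/s.
At r₂: circular v_c2 = √(μ/r₂) = 2037 m/s; transfer-apoapsis v_a = √[μ(2/r₂ − 1/a_t)] = 1484 m/s.
Δv₂ = v_c2 − v_a = 553.8 m/s.
Total Δv = Δv₁ + Δv₂ = 1274 m/s = 1.274 km/s.

Δv_total ≈ 1.274 km/s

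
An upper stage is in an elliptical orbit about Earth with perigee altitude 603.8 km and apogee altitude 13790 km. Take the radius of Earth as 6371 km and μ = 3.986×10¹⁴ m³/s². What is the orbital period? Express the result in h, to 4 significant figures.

T ≈ 4.369 h

r_p = 6371 + 603.8 = 6974.8 km = 6.9748×10⁶ m.
r_a = 6371 + 13790 = 20161 km = 2.0161×10⁷ m.
Semi-major axis a = (r_p + r_a)/2 = (6974.8 + 20161)/2 = 13568 km = 1.357×10⁷ m.
By Kepler's third law T = 2π√(a³/μ) = 2π × 2.503×10³ = 1.573×10⁴ s.
= 4.369 h.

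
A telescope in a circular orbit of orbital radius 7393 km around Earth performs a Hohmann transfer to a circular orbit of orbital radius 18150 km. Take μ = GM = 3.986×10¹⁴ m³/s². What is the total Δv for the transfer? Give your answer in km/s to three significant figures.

Δv_total ≈ 2.53 km/s

r₁ = 7393 km = 7.393×10⁶ m.
r₂ = 18150 km = 1.815×10⁷ m.
Transfer ellipse a_t = (r₁ + r₂)/2 = 1.277×10⁷ m.
At r₁: circular v_c1 = √(μ/r₁) = 7343 m/s; transfer-perigee v_p = √[μ(2/r₁ − 1/a_t)] = 8753 m/s.
Δv₁ = v_p − v_c1 = 1411 m/s.
At r₂: circular v_c2 = √(μ/r₂) = 4686 m/s; transfer-apogee v_a = √[μ(2/r₂ − 1/a_t)] = 3565 m/s.
Δv₂ = v_c2 − v_a = 1121 m/s.
Total Δv = Δv₁ + Δv₂ = 2531 m/s = 2.531 km/s.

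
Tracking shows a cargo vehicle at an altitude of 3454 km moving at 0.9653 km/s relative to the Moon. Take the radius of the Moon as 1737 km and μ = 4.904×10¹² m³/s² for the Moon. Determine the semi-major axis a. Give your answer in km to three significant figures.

a ≈ 5120 km

r = 1737 + 3454 = 5191.0 km = 5.191×10⁶ m.
Vis-viva rearranged: 1/a = 2/r − v²/μ = 3.853×10⁻⁷ − 1.900×10⁻⁷ = 1.953×10⁻⁷ m⁻¹.
a = 5.121×10⁶ m = 5121.0 km.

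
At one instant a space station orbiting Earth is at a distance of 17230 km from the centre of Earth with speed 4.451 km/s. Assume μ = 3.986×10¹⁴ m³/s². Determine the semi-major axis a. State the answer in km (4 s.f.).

r = 1.723×10⁷ m.
Vis-viva rearranged: 1/a = 2/r − v²/μ = 1.161×10⁻⁷ − 4.970×10⁻⁸ = 6.637×10⁻⁸ m⁻¹.
a = 1.507×10⁷ m = 15066 km.

a ≈ 15070 km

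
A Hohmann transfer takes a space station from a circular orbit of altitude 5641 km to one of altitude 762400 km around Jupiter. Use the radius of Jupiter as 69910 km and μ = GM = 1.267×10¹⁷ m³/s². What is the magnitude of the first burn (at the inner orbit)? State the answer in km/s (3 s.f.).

Δv ≈ 14.5 km/s

r₁ = 69910 + 5641 = 75551 km = 7.5551×10⁷ m.
r₂ = 69910 + 762400 = 832310 km = 8.3231×10⁸ m.
Transfer ellipse a_t = (r₁ + r₂)/2 = 4.539×10⁸ m.
At r₁: circular v_c1 = √(μ/r₁) = 40950 m/s; transfer-perijove v_p = √[μ(2/r₁ − 1/a_t)] = 55450 m/s.
Δv₁ = v_p − v_c1 = 14500 m/s.
= 14.50 km/s.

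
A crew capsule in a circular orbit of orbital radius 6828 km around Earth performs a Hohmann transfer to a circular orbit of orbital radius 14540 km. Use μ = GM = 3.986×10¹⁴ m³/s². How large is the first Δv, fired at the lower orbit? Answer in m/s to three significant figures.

r₁ = 6828 km = 6.828×10⁶ m.
r₂ = 14540 km = 1.454×10⁷ m.
Transfer ellipse a_t = (r₁ + r₂)/2 = 1.068×10⁷ m.
At r₁: circular v_c1 = √(μ/r₁) = 7641 m/s; transfer-perigee v_p = √[μ(2/r₁ − 1/a_t)] = 8913 m/s.
Δv₁ = v_p − v_c1 = 1273 m/s.

Δv ≈ 1270 m/s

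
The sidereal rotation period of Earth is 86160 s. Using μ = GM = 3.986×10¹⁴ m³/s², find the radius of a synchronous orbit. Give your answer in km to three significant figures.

A synchronous orbit has period T, so by Kepler's third law a = (μT²/4π²)^(1/3).
μT²/4π² = 3.986×10¹⁴ × (8.616×10⁴)² / 39.48 = 7.495×10²² m³.
a = 4.216×10⁷ m = 42163 km.

r_sync ≈ 42200 km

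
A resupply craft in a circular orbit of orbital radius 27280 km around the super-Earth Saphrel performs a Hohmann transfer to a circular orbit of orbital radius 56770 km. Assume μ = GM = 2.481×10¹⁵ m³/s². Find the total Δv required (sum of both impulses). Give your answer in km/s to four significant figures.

Δv_total ≈ 2.832 km/s

r₁ = 27280 km = 2.728×10⁷ m.
r₂ = 56770 km = 5.677×10⁷ m.
Transfer ellipse a_t = (r₁ + r₂)/2 = 4.202×10⁷ m.
At r₁: circular v_c1 = √(μ/r₁) = 9537 m/s; transfer-periapsis v_p = √[μ(2/r₁ − 1/a_t)] = 11080 m/s.
Δv₁ = v_p − v_c1 = 1547 m/s.
At r₂: circular v_c2 = √(μ/r₂) = 6611 m/s; transfer-apoapsis v_a = √[μ(2/r₂ − 1/a_t)] = 5326 m/s.
Δv₂ = v_c2 − v_a = 1285 m/s.
Total Δv = Δv₁ + Δv₂ = 2832 m/s = 2.832 km/s.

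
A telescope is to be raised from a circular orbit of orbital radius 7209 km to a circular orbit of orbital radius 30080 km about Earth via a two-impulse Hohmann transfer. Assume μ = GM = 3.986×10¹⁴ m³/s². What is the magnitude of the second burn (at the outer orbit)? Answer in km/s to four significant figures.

r₁ = 7209 km = 7.209×10⁶ m.
r₂ = 30080 km = 3.008×10⁷ m.
Transfer ellipse a_t = (r₁ + r₂)/2 = 1.864×10⁷ m.
At r₁: circular v_c1 = √(μ/r₁) = 7436 m/s; transfer-perigee v_p = √[μ(2/r₁ − 1/a_t)] = 9445 m/s.
At r₂: circular v_c2 = √(μ/r₂) = 3640 m/s; transfer-apogee v_a = √[μ(2/r₂ − 1/a_t)] = 2264 m/s.
Δv₂ = v_c2 − v_a = 1377 m/s.
= 1.377 km/s.

Δv ≈ 1.377 km/s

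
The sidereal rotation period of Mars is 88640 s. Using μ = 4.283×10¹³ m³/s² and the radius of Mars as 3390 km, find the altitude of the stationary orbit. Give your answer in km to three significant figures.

h_sync ≈ 17000 km

A synchronous orbit has period T, so by Kepler's third law a = (μT²/4π²)^(1/3).
μT²/4π² = 4.283×10¹³ × (8.864×10⁴)² / 39.48 = 8.524×10²¹ m³.
a = 2.043×10⁷ m = 20428 km.
Altitude h = a − R = 20428 − 3390 = 17038 km.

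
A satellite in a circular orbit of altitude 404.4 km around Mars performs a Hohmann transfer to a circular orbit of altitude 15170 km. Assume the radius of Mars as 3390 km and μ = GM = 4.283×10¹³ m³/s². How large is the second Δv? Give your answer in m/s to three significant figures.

Δv ≈ 634 m/s

r₁ = 3390 + 404.4 = 3794.4 km = 3.7944×10⁶ m.
r₂ = 3390 + 15170 = 18560 km = 1.8560×10⁷ m.
Transfer ellipse a_t = (r₁ + r₂)/2 = 1.118×10⁷ m.
At r₁: circular v_c1 = √(μ/r₁) = 3360 m/s; transfer-periapsis v_p = √[μ(2/r₁ − 1/a_t)] = 4329 m/s.
At r₂: circular v_c2 = √(μ/r₂) = 1519 m/s; transfer-apoapsis v_a = √[μ(2/r₂ − 1/a_t)] = 885.1 m/s.
Δv₂ = v_c2 − v_a = 634.0 m/s.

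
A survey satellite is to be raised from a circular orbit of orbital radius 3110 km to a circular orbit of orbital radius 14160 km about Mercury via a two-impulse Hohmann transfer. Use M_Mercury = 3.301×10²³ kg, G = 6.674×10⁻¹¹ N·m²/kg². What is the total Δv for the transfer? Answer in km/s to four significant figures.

Δv_total ≈ 1.245 km/s

μ = GM = 6.674×10⁻¹¹ × 3.301×10²³ = 2.203×10¹³ m³/s².
r₁ = 3110 km = 3.110×10⁶ m.
r₂ = 14160 km = 1.416×10⁷ m.
Transfer ellipse a_t = (r₁ + r₂)/2 = 8.635×10⁶ m.
At r₁: circular v_c1 = √(μ/r₁) = 2662 m/s; transfer-periherm v_p = √[μ(2/r₁ − 1/a_t)] = 3408 m/s.
Δv₁ = v_p − v_c1 = 746.7 m/s.
At r₂: circular v_c2 = √(μ/r₂) = 1247 m/s; transfer-apoherm v_a = √[μ(2/r₂ − 1/a_t)] = 748.6 m/s.
Δv₂ = v_c2 − v_a = 498.8 m/s.
Total Δv = Δv₁ + Δv₂ = 1245 m/s = 1.245 km/s.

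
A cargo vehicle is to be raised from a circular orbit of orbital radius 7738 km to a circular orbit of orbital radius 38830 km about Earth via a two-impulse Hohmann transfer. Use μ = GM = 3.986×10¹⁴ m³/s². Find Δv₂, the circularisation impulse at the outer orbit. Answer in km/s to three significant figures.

r₁ = 7738 km = 7.738×10⁶ m.
r₂ = 38830 km = 3.883×10⁷ m.
Transfer ellipse a_t = (r₁ + r₂)/2 = 2.328×10⁷ m.
At r₁: circular v_c1 = √(μ/r₁) = 7177 m/s; transfer-perigee v_p = √[μ(2/r₁ − 1/a_t)] = 9268 m/s.
At r₂: circular v_c2 = √(μ/r₂) = 3204 m/s; transfer-apogee v_a = √[μ(2/r₂ − 1/a_t)] = 1847 m/s.
Δv₂ = v_c2 − v_a = 1357 m/s.
= 1.357 km/s.

Δv ≈ 1.36 km/s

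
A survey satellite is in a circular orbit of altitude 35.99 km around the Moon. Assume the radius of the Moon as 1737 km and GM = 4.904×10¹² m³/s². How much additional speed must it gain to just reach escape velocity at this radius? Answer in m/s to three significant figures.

Δv ≈ 689 m/s

r = 1737 + 35.99 = 1773.0 km = 1.7730×10⁶ m.
Circular speed v_c = √(μ/r) = 1663 m/s.
Escape speed v_esc = √(2μ/r) = √2 × v_c = 2352 m/s.
Δv = v_esc − v_c = 688.9 m/s.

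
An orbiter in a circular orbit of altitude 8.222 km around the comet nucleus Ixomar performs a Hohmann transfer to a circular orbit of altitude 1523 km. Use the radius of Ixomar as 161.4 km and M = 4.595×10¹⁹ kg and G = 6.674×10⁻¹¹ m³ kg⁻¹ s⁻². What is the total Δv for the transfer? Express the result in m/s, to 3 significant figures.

Δv_total ≈ 71.2 m/s

μ = GM = 6.674×10⁻¹¹ × 4.595×10¹⁹ = 3.067×10⁹ m³/s².
r₁ = 161.4 + 8.222 = 169.62 km = 1.6962×10⁵ m.
r₂ = 161.4 + 1523 = 1684.4 km = 1.6844×10⁶ m.
Transfer ellipse a_t = (r₁ + r₂)/2 = 9.270×10⁵ m.
At r₁: circular v_c1 = √(μ/r₁) = 134.5 m/s; transfer-periapsis v_p = √[μ(2/r₁ − 1/a_t)] = 181.2 m/s.
Δv₁ = v_p − v_c1 = 46.79 m/s.
At r₂: circular v_c2 = √(μ/r₂) = 42.67 m/s; transfer-apoapsis v_a = √[μ(2/r₂ − 1/a_t)] = 18.25 m/s.
Δv₂ = v_c2 − v_a = 24.42 m/s.
Total Δv = Δv₁ + Δv₂ = 71.21 m/s.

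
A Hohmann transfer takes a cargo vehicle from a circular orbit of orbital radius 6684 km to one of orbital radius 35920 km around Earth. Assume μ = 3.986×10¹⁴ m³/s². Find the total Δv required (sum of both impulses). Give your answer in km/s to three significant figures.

r₁ = 6684 km = 6.684×10⁶ m.
r₂ = 35920 km = 3.592×10⁷ m.
Transfer ellipse a_t = (r₁ + r₂)/2 = 2.130×10⁷ m.
At r₁: circular v_c1 = √(μ/r₁) = 7722 m/s; transfer-perigee v_p = √[μ(2/r₁ − 1/a_t)] = 10030 m/s.
Δv₁ = v_p − v_c1 = 2305 m/s.
At r₂: circular v_c2 = √(μ/r₂) = 3331 m/s; transfer-apogee v_a = √[μ(2/r₂ − 1/a_t)] = 1866 m/s.
Δv₂ = v_c2 − v_a = 1465 m/s.
Total Δv = Δv₁ + Δv₂ = 3771 m/s = 3.771 km/s.

Δv_total ≈ 3.77 km/s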